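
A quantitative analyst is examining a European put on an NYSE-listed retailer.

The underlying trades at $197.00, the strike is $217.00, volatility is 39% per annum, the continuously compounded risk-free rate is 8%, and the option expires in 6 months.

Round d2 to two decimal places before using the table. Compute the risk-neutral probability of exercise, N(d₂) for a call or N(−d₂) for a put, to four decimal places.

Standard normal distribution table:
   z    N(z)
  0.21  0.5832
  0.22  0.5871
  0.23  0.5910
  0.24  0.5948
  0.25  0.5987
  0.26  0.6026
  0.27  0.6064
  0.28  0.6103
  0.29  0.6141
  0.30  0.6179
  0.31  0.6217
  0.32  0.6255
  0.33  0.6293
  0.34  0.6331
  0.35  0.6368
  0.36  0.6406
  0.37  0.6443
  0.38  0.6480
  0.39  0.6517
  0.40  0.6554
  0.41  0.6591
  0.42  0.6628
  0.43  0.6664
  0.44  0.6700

σ√T = 0.39·√0.5 = 0.2758
ln(S/K) + (r + σ²/2)T = ln(197/217) + (0.08 + 0.39²/2)·0.5 = -0.0967 + 0.0780 = -0.0187
d₁ = -0.0187 / 0.2758 = -0.0677 ≈ -0.07
d₂ = d₁ − σ√T = -0.0677 − 0.2758 = -0.3435 ≈ -0.34
Risk-neutral Pr[S_T < K] = N(−d₂) = N(0.34) = 0.6331

0.6331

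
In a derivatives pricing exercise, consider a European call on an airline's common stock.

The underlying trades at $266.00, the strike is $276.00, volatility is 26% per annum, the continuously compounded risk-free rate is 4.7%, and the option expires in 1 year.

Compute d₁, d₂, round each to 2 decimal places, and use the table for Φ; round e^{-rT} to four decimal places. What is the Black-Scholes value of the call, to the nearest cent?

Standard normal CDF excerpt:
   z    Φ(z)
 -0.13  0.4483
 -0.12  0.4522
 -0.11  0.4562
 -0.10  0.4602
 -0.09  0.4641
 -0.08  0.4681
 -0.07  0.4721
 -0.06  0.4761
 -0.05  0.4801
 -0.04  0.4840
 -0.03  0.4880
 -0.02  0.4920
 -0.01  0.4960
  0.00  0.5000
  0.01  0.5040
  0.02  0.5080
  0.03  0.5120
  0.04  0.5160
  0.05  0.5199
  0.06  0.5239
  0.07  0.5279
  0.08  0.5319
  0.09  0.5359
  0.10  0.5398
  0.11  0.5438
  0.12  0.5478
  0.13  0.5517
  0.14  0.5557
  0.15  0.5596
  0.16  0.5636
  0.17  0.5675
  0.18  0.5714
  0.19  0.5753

$28.74

σ√T = 0.26·√1 = 0.2600
d₁ = [ln(266/276) + (0.047 + 0.26²/2)·1] / 0.2600 = [-0.0369 + 0.0808] / 0.2600 = 0.1688 → 0.17
d₂ = d₁ − σ√T = 0.1688 − 0.2600 = -0.0912 → -0.09
exp(−rT) = exp(−0.047·1) = 0.9541
N(d₁) = N(0.17) = 0.5675;  N(d₂) = N(-0.09) = 0.4641
C = 266·0.5675 − 276·0.9541·0.4641 = 150.9550 − 122.2122 = 28.7428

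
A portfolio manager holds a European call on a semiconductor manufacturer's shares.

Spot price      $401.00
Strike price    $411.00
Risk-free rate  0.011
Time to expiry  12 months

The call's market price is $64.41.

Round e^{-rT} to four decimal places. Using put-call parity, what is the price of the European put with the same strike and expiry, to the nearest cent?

exp(−rT) = exp(−0.011·1) = 0.9891
Put-call parity: C − P = S − K·e^(−rT) = 401 − 411·0.9891 = 401 − 406.5201 = -5.5201
P = C − (C − P) = 64.41 − (-5.5201) = 69.9301

$69.93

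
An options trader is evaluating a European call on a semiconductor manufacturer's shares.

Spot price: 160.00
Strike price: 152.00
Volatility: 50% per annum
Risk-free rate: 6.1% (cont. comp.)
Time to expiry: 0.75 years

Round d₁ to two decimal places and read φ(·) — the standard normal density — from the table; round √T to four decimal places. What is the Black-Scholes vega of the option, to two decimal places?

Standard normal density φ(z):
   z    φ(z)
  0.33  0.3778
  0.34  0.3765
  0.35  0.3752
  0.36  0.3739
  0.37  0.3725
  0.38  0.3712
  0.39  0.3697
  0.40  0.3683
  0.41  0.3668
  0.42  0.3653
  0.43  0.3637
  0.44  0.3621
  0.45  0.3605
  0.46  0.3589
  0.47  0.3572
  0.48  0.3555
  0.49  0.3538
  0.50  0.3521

50.17

σ√T = 0.5·√0.75 = 0.4330
ln(S/K) + (r + σ²/2)T = ln(160/152) + (0.061 + 0.5²/2)·0.75 = 0.0513 + 0.1395 = 0.1908
d₁ = 0.1908 / 0.4330 = 0.4406 → 0.44
√T = √0.75 = 0.8660
φ(d₁) = φ(0.44) = 0.3621
vega = S·φ(d₁)·√T = 160·0.3621·0.8660 = 50.1726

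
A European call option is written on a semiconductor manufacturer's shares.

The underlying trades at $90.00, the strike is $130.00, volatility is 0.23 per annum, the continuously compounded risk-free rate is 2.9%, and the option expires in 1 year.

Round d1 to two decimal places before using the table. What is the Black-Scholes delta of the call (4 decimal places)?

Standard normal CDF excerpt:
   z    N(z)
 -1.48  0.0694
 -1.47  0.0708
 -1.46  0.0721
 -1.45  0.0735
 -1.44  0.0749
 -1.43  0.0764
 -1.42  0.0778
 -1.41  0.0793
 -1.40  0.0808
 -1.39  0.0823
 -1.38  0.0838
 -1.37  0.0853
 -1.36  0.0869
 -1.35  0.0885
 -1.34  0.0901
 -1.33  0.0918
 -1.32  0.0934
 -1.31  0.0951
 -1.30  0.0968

σ√T = 0.23·√1 = 0.2300
ln(S/K) + (r + σ²/2)T = ln(90/130) + (0.029 + 0.23²/2)·1 = -0.3677 + 0.0554 = -0.3123
d₁ = -0.3123 / 0.2300 = -1.3577 → -1.36
N(d₁) = N(-1.36) = 0.0869
Δ_call = N(d₁) = 0.0869

0.0869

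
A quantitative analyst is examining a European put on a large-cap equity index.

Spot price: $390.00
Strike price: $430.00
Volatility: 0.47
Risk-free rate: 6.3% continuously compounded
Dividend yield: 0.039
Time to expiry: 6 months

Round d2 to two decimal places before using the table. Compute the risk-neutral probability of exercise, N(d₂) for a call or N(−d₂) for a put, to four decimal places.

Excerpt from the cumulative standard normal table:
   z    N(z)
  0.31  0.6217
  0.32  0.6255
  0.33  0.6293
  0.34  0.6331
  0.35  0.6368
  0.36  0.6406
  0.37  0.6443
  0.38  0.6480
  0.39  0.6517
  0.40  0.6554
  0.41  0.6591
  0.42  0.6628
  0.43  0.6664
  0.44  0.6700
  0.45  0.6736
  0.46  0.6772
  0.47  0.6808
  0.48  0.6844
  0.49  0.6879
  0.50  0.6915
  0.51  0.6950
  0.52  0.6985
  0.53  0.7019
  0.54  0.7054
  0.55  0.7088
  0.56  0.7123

σ√T = 0.47 × 0.7071 = 0.3323
d₁ = [ln(390/430) + (0.063 − 0.039 + ½·0.47²)·0.5] / (σ√T) = (-0.0976 + 0.0672) / 0.3323 = -0.0915 → -0.09
d₂ = -0.0915 − 0.3323 = -0.4239 → -0.42
Risk-neutral Pr[S_T < K] = N(−d₂) = N(0.42) = 0.6628

0.6628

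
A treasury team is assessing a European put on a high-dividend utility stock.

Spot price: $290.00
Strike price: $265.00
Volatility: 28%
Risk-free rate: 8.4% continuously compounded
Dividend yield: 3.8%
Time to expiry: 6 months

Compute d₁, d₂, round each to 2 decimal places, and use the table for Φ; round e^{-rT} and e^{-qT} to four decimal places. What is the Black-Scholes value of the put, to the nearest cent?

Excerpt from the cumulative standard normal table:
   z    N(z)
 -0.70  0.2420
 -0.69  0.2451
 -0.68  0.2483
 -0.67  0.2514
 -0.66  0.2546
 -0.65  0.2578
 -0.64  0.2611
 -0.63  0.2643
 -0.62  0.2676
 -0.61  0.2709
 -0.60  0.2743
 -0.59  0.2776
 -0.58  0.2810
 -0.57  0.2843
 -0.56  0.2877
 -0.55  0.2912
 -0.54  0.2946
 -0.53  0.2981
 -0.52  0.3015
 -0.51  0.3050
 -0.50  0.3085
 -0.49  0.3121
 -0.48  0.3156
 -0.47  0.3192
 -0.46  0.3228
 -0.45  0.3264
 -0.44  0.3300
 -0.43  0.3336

σ√T = 0.28·√0.5 = 0.1980
d₁ = [ln(290/265) + (0.084 − 0.038 + 0.28²/2)·0.5] / 0.1980 = [0.0902 + 0.0426] / 0.1980 = 0.6705 ≈ 0.67
d₂ = d₁ − σ√T = 0.6705 − 0.1980 = 0.4725 ≈ 0.47
exp(−qT) = exp(−0.038·0.5) = 0.9812;  exp(−rT) = exp(−0.084·0.5) = 0.9589
N(−d₂) = N(-0.47) = 0.3192;  N(−d₁) = N(-0.67) = 0.2514
P = 265·0.9589·0.3192 − 290·0.9812·0.2514 = 81.1114 − 71.5354 = 9.5761

$9.58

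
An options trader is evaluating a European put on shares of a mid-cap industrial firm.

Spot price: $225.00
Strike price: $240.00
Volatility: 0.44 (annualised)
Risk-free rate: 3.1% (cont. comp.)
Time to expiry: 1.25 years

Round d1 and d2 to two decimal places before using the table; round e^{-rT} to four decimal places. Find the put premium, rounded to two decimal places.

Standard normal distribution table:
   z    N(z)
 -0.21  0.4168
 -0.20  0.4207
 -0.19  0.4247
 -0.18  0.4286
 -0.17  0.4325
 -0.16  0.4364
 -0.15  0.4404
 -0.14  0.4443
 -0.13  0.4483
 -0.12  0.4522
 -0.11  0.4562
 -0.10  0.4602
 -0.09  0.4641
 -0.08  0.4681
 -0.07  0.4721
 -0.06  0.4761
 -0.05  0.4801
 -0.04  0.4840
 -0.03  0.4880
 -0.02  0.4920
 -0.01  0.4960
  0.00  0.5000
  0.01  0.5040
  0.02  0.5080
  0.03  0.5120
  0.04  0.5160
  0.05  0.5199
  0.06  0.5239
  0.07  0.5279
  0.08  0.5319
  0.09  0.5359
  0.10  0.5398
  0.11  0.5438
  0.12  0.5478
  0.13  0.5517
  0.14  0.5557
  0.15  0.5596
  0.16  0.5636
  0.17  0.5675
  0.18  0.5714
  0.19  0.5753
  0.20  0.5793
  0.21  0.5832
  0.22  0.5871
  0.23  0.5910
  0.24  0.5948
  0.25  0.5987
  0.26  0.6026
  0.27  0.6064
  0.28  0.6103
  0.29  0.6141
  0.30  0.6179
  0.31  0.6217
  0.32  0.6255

$47.10

σ√T = 0.44·√1.25 = 0.4919
d₁ = [ln(225/240) + (0.031 + ½·0.44²)·1.25] / (σ√T) = (-0.0645 + 0.1598) / 0.4919 = 0.1935 which rounds to 0.19
d₂ = 0.1935 − 0.4919 = -0.2984 which rounds to -0.30
e^(−rT) = e^(−0.031·1.25) = 0.9620
N(−d₂) = N(0.30) = 0.6179;  N(−d₁) = N(-0.19) = 0.4247
P = 240·0.9620·0.6179 − 225·0.4247 = 142.6608 − 95.5575 = 47.1033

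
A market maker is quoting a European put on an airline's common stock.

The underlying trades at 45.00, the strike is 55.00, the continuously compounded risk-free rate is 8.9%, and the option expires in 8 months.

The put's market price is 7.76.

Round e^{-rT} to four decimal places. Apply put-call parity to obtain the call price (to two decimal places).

0.93

e^(−rT) = e^(−0.089·0.6667) = 0.9424
Put-call parity: C − P = S − K·e^(−rT) = 45 − 55·0.9424 = 45 − 51.8320 = -6.8320
C = P + (C − P) = 7.76 + (-6.8320) = 0.9280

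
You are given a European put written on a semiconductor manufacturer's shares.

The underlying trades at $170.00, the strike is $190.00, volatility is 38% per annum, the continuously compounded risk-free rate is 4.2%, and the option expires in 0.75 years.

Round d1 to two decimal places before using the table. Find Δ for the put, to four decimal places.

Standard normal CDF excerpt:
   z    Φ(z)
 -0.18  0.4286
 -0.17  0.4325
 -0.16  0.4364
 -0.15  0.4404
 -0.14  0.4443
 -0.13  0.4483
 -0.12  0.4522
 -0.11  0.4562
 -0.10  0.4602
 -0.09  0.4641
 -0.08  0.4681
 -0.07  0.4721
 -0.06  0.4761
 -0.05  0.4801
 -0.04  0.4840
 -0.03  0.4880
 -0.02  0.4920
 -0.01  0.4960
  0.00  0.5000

σ√T = 0.38·√0.75 = 0.3291
d₁ = [ln(170/190) + (0.042 + 0.38²/2)·0.75] / 0.3291 = [-0.1112 + 0.0857] / 0.3291 = -0.0777 → -0.08
N(d₁) = N(-0.08) = 0.4681
Δ_put = N(d₁) − 1 = 0.4681 − 1 = -0.5319

-0.5319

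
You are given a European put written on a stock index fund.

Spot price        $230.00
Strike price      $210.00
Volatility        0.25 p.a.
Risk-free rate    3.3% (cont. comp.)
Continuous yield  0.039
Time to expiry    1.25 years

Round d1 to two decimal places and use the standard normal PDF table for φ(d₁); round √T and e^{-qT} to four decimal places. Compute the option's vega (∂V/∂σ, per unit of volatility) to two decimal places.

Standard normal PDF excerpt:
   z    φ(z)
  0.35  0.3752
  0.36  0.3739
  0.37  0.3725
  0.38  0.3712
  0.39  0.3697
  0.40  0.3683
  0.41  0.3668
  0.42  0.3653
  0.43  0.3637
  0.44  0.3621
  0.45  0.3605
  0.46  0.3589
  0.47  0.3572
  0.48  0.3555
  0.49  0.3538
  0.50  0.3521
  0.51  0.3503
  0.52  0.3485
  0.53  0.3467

T = 1.25;  σ√T = 0.2795
d₁ = [ln(230/210) + (0.033 − 0.039 + ½·0.25²)·1.25] / (σ√T) = (0.0910 + 0.0316) / 0.2795 = 0.4384 → 0.44
√T = √1.25 = 1.1180
φ(d₁) = φ(0.44) = 0.3621
e^(−qT) = e^(−0.039·1.25) = 0.9524
vega = S·e^(−qT)·φ(d₁)·√T = 230·0.9524·0.3621·1.1180 = 88.6783

88.68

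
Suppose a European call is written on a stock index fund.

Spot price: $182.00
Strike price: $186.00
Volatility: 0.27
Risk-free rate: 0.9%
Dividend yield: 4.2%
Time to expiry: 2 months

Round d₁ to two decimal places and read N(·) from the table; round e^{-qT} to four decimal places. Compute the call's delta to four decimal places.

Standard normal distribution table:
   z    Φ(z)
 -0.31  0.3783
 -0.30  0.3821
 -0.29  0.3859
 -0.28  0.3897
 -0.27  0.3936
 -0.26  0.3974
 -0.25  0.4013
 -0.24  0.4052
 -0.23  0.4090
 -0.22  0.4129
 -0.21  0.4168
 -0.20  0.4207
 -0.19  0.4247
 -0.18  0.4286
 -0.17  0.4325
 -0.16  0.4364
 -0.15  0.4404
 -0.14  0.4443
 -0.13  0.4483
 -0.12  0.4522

T = 0.1667;  σ√T = 0.1102
d₁ = [ln(182/186) + (0.009 − 0.042 + ½·0.27²)·0.1667] / (σ√T) = (-0.0217 + 0.0006) / 0.1102 = -0.1920 ≈ -0.19
N(d₁) = N(-0.19) = 0.4247
Δ_call = e^(−qT)·N(d₁) = 0.9930·0.4247 = 0.4217

0.4217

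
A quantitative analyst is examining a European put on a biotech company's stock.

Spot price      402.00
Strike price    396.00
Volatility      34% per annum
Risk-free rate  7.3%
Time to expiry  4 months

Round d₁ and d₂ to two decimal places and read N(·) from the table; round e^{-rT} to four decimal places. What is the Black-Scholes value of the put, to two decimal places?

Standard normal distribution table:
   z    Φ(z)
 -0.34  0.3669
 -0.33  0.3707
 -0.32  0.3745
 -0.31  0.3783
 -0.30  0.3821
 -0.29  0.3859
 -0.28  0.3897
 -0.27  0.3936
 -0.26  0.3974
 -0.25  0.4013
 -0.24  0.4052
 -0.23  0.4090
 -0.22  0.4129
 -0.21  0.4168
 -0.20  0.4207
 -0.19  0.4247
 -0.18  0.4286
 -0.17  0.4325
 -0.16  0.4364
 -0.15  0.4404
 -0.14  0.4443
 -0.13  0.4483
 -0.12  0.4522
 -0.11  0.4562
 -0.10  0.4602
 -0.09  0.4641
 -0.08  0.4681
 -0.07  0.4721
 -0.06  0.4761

24.26

T = 0.3333;  σ√T = 0.1963
ln(S/K) + (r + σ²/2)T = ln(402/396) + (0.073 + 0.34²/2)·0.3333 = 0.0150 + 0.0436 = 0.0586
d₁ = 0.0586 / 0.1963 = 0.2987 which rounds to 0.30
d₂ = d₁ − σ√T = 0.2987 − 0.1963 = 0.1024 which rounds to 0.10
exp(−rT) = exp(−0.073·0.3333) = 0.9760
N(−d₂) = N(-0.10) = 0.4602;  N(−d₁) = N(-0.30) = 0.3821
P = 396·0.9760·0.4602 − 402·0.3821 = 177.8655 − 153.6042 = 24.2613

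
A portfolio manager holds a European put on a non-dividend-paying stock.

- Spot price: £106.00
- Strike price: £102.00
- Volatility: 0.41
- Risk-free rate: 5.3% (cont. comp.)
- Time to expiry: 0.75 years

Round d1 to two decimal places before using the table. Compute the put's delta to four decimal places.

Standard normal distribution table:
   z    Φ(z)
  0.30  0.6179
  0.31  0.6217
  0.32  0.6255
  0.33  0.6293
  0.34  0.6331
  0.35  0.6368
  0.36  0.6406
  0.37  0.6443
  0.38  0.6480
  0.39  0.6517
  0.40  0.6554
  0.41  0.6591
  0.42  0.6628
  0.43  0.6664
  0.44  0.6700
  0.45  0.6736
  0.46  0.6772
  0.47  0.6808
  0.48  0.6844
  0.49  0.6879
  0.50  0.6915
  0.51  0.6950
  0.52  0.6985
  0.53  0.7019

-0.3446

T = 0.75;  σ√T = 0.3551
ln(S/K) + (r + σ²/2)T = ln(106/102) + (0.053 + 0.41²/2)·0.75 = 0.0385 + 0.1028 = 0.1413
d₁ = 0.1413 / 0.3551 = 0.3978 ≈ 0.40
N(d₁) = N(0.40) = 0.6554
Δ_put = N(d₁) − 1 = 0.6554 − 1 = -0.3446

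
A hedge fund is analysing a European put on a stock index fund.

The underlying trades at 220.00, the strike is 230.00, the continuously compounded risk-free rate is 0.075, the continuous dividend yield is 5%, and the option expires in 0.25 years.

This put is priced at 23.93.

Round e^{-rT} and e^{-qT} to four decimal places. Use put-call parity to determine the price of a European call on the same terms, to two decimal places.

e^(−qT) = e^(−0.05·0.25) = 0.9876;  e^(−rT) = e^(−0.075·0.25) = 0.9814
Put-call parity: C − P = S·e^(−qT) − K·e^(−rT) = 220·0.9876 − 230·0.9814 = 217.2720 − 225.7220 = -8.4500
C = P + (C − P) = 23.93 + (-8.4500) = 15.4800

15.48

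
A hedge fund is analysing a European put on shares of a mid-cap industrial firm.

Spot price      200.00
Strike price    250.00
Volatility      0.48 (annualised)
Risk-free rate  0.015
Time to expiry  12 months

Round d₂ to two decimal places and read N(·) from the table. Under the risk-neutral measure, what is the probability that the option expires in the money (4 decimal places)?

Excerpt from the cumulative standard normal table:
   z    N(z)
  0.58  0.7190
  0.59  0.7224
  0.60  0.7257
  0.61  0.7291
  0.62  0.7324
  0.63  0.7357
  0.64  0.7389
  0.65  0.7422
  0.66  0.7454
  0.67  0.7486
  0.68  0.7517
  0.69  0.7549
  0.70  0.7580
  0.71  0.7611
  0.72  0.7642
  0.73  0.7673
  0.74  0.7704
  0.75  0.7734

0.7486

σ√T = 0.48 × 1.0000 = 0.4800
ln(S/K) + (r + σ²/2)T = ln(200/250) + (0.015 + 0.48²/2)·1 = -0.2231 + 0.1302 = -0.0929
d₁ = -0.0929 / 0.4800 = -0.1936 ⇒ -0.19
d₂ = d₁ − σ√T = -0.1936 − 0.4800 = -0.6736 ⇒ -0.67
Risk-neutral Pr[S_T < K] = N(−d₂) = N(0.67) = 0.7486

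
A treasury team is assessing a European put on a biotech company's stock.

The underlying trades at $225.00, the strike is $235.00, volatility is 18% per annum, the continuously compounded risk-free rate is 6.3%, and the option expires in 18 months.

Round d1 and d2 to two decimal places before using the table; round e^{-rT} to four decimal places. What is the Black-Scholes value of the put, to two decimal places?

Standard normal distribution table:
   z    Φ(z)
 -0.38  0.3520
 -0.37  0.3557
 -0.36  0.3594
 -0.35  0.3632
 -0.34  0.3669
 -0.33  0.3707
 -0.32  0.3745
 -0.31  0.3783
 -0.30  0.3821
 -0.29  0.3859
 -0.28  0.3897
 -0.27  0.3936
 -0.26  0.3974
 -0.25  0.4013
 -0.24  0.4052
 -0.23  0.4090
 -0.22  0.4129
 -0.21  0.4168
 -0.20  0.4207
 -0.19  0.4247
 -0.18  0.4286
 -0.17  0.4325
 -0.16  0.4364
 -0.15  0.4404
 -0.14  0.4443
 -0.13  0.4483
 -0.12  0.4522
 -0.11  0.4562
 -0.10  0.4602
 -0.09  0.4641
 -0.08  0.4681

T = 1.5;  σ√T = 0.2205
ln(S/K) + (r + σ²/2)T = ln(225/235) + (0.063 + 0.18²/2)·1.5 = -0.0435 + 0.1188 = 0.0753
d₁ = 0.0753 / 0.2205 = 0.3416 which rounds to 0.34
d₂ = d₁ − σ√T = 0.3416 − 0.2205 = 0.1212 which rounds to 0.12
exp(−rT) = exp(−0.063·1.5) = 0.9098
N(−d₂) = N(-0.12) = 0.4522;  N(−d₁) = N(-0.34) = 0.3669
P = 235·0.9098·0.4522 − 225·0.3669 = 96.6817 − 82.5525 = 14.1292

$14.13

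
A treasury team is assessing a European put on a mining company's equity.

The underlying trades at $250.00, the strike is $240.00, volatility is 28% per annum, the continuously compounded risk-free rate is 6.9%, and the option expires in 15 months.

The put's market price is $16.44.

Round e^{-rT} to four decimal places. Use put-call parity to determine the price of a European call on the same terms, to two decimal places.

$46.26

exp(−rT) = exp(−0.069·1.25) = 0.9174
Put-call parity: C − P = S − K·e^(−rT) = 250 − 240·0.9174 = 250 − 220.1760 = 29.8240
C = P + (C − P) = 16.44 + (29.8240) = 46.2640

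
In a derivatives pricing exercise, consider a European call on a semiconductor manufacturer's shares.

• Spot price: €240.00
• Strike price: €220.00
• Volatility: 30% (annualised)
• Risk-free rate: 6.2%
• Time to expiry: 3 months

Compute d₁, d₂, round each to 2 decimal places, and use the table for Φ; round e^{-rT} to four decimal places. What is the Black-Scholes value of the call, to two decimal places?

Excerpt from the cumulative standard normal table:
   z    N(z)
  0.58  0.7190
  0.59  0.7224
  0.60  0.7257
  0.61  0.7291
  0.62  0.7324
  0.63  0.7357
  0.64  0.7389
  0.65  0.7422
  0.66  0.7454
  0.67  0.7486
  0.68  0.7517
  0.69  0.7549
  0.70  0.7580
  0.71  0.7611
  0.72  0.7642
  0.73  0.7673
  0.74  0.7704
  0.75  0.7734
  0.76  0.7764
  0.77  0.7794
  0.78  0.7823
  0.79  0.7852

€28.40

T = 0.25;  σ√T = 0.1500
d₁ = [ln(240/220) + (0.062 + 0.3²/2)·0.25] / 0.1500 = [0.0870 + 0.0267] / 0.1500 = 0.7584 → 0.76
d₂ = d₁ − σ√T = 0.7584 − 0.1500 = 0.6084 → 0.61
exp(−rT) = exp(−0.062·0.25) = 0.9846
N(d₁) = N(0.76) = 0.7764;  N(d₂) = N(0.61) = 0.7291
C = 240·0.7764 − 220·0.9846·0.7291 = 186.3360 − 157.9318 = 28.4042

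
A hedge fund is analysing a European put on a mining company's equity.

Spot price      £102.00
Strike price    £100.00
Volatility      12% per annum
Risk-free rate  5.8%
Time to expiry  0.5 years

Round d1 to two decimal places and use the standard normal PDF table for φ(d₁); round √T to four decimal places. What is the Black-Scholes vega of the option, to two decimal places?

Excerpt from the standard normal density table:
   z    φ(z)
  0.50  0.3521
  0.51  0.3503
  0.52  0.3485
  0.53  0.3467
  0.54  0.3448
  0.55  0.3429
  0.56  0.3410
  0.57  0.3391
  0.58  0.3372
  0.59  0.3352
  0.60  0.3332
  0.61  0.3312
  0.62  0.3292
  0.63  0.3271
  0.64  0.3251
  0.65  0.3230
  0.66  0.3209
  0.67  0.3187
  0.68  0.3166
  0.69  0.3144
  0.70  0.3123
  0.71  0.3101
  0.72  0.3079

T = 0.5;  σ√T = 0.0849
d₁ = [ln(102/100) + (0.058 + 0.12²/2)·0.5] / 0.0849 = [0.0198 + 0.0326] / 0.0849 = 0.6176 which rounds to 0.62
√T = √0.5 = 0.7071
φ(d₁) = φ(0.62) = 0.3292
vega = S·φ(d₁)·√T = 102·0.3292·0.7071 = 23.7433
(Vega is the same for a European call and put with the same parameters.)

23.74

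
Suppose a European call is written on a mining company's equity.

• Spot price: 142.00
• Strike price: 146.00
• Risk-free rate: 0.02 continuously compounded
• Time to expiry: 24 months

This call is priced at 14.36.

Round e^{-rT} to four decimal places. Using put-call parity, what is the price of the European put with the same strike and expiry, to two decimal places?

e^(−rT) = e^(−0.02·2) = 0.9608
Put-call parity: C − P = S − K·e^(−rT) = 142 − 146·0.9608 = 142 − 140.2768 = 1.7232
P = C − (C − P) = 14.36 − (1.7232) = 12.6368

12.64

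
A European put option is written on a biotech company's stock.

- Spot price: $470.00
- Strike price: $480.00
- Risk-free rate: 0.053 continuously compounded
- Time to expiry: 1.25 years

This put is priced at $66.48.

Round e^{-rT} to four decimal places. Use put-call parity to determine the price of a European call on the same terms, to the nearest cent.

e^(−rT) = e^(−0.053·1.25) = 0.9359
Put-call parity: C − P = S − K·e^(−rT) = 470 − 480·0.9359 = 470 − 449.2320 = 20.7680
C = P + (C − P) = 66.48 + (20.7680) = 87.2480

$87.25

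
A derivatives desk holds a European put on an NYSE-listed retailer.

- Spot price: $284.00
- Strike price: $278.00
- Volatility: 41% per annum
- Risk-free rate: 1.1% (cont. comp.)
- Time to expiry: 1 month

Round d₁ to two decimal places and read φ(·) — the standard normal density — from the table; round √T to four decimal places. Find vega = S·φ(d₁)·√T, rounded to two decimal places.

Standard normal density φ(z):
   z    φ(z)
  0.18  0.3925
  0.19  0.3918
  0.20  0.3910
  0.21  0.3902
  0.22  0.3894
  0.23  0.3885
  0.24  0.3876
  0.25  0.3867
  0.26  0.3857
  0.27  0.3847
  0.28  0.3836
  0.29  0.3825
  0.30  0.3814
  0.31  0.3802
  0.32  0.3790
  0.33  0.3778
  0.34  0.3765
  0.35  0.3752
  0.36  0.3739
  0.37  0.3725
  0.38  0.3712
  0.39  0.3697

31.71

σ√T = 0.41 × 0.2887 = 0.1184
d₁ = [ln(284/278) + (0.011 + 0.41²/2)·0.08333] / 0.1184 = [0.0214 + 0.0079] / 0.1184 = 0.2473 which rounds to 0.25
√T = √0.08333 = 0.2887
φ(d₁) = φ(0.25) = 0.3867
vega = S·φ(d₁)·√T = 284·0.3867·0.2887 = 31.7058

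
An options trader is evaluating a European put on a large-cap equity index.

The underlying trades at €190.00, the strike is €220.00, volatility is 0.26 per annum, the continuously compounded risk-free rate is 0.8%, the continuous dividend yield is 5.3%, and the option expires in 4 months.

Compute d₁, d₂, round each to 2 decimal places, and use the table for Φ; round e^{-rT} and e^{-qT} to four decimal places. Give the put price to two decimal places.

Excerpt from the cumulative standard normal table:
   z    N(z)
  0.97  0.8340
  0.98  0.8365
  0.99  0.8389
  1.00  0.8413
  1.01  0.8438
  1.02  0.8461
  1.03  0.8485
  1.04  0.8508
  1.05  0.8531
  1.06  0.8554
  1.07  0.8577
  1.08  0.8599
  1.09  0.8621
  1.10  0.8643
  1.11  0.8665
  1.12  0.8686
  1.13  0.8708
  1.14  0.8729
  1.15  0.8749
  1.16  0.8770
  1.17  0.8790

σ√T = 0.26 × 0.5774 = 0.1501
ln(S/K) + (r − q + σ²/2)T = ln(190/220) + (0.008 − 0.053 + 0.26²/2)·0.3333 = -0.1466 − 0.0037 = -0.1503
d₁ = -0.1503 / 0.1501 = -1.0015 ≈ -1.00
d₂ = d₁ − σ√T = -1.0015 − 0.1501 = -1.1516 ≈ -1.15
e^(−qT) = e^(−0.053·0.3333) = 0.9825;  e^(−rT) = e^(−0.008·0.3333) = 0.9973
N(−d₂) = N(1.15) = 0.8749;  N(−d₁) = N(1.00) = 0.8413
P = 220·0.9973·0.8749 − 190·0.9825·0.8413 = 191.9583 − 157.0497 = 34.9086

€34.91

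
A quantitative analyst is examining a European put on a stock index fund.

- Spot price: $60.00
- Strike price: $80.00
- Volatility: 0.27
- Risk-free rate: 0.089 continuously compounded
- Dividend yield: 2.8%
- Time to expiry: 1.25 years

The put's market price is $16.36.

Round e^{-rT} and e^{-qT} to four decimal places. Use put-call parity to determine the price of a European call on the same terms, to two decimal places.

$2.72

exp(−qT) = exp(−0.028·1.25) = 0.9656;  exp(−rT) = exp(−0.089·1.25) = 0.8947
Put-call parity: C − P = S·e^(−qT) − K·e^(−rT) = 60·0.9656 − 80·0.8947 = 57.9360 − 71.5760 = -13.6400
C = P + (C − P) = 16.36 + (-13.6400) = 2.7200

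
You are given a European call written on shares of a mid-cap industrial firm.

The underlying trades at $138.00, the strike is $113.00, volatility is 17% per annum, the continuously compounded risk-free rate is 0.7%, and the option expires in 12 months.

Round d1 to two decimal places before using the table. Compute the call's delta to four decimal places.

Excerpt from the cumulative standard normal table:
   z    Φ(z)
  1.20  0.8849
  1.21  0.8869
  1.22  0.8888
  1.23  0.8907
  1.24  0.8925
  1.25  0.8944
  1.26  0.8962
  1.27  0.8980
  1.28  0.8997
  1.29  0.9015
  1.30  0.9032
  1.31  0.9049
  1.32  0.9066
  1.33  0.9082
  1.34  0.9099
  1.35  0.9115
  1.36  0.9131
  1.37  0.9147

0.9032

σ√T = 0.17 × 1.0000 = 0.1700
ln(S/K) + (r + σ²/2)T = ln(138/113) + (0.007 + 0.17²/2)·1 = 0.1999 + 0.0215 = 0.2213
d₁ = 0.2213 / 0.1700 = 1.3019 → 1.30
N(d₁) = N(1.30) = 0.9032
Δ_call = N(d₁) = 0.9032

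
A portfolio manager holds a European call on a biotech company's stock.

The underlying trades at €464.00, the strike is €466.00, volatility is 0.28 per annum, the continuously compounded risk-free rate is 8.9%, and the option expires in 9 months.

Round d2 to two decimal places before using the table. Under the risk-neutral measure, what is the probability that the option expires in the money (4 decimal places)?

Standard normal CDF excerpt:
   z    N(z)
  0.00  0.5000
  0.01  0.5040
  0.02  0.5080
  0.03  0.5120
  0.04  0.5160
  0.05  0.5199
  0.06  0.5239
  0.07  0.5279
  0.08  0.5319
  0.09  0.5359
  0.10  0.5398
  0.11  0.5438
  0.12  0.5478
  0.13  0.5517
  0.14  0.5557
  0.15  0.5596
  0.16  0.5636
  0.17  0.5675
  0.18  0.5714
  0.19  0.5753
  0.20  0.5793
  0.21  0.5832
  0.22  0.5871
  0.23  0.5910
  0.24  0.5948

T = 0.75;  σ√T = 0.2425
d₁ = [ln(464/466) + (0.089 + ½·0.28²)·0.75] / (σ√T) = (-0.0043 + 0.0962) / 0.2425 = 0.3788 → 0.38
d₂ = 0.3788 − 0.2425 = 0.1363 → 0.14
Pr(exercise) under Q = N(d₂) = 0.5557

0.5557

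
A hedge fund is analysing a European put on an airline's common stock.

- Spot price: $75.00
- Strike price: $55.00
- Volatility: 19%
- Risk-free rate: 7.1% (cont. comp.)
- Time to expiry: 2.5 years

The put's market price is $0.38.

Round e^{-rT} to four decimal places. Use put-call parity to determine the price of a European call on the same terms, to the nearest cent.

$29.32

exp(−rT) = exp(−0.071·2.5) = 0.8374
Put-call parity: C − P = S − K·e^(−rT) = 75 − 55·0.8374 = 75 − 46.0570 = 28.9430
C = P + (C − P) = 0.38 + (28.9430) = 29.3230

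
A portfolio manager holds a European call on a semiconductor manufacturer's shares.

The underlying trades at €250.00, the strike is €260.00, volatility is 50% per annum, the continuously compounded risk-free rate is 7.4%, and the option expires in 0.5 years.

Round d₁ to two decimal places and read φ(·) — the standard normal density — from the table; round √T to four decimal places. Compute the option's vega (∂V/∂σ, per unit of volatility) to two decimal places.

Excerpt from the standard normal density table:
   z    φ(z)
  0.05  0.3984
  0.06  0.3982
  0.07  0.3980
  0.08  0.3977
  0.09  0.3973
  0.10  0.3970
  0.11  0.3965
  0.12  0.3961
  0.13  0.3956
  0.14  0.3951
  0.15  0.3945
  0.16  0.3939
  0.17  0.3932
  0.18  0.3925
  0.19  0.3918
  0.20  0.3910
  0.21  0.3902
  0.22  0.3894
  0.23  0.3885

σ√T = 0.5·√0.5 = 0.3536
ln(S/K) + (r + σ²/2)T = ln(250/260) + (0.074 + 0.5²/2)·0.5 = -0.0392 + 0.0995 = 0.0603
d₁ = 0.0603 / 0.3536 = 0.1705 which rounds to 0.17
√T = √0.5 = 0.7071
φ(d₁) = φ(0.17) = 0.3932
vega = S·φ(d₁)·√T = 250·0.3932·0.7071 = 69.5079
(Call and put vega coincide under Black-Scholes.)

69.51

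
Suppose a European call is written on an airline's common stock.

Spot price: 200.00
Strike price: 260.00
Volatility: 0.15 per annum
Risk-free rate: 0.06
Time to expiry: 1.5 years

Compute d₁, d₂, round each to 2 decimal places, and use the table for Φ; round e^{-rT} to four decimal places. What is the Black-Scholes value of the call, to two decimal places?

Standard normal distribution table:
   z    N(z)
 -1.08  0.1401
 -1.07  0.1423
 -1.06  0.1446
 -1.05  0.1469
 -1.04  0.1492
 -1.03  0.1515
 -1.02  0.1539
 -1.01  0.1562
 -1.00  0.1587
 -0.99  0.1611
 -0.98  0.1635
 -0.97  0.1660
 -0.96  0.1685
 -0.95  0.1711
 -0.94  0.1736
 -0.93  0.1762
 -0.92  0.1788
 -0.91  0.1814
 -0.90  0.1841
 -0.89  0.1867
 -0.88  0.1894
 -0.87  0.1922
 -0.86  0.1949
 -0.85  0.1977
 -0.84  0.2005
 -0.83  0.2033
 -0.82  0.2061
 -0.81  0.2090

3.54

T = 1.5;  σ√T = 0.1837
d₁ = [ln(200/260) + (0.06 + 0.15²/2)·1.5] / 0.1837 = [-0.2624 + 0.1069] / 0.1837 = -0.8464 ⇒ -0.85
d₂ = d₁ − σ√T = -0.8464 − 0.1837 = -1.0301 ⇒ -1.03
exp(−rT) = exp(−0.06·1.5) = 0.9139
N(d₁) = N(-0.85) = 0.1977;  N(d₂) = N(-1.03) = 0.1515
C = 200·0.1977 − 260·0.9139·0.1515 = 39.5400 − 35.9985 = 3.5415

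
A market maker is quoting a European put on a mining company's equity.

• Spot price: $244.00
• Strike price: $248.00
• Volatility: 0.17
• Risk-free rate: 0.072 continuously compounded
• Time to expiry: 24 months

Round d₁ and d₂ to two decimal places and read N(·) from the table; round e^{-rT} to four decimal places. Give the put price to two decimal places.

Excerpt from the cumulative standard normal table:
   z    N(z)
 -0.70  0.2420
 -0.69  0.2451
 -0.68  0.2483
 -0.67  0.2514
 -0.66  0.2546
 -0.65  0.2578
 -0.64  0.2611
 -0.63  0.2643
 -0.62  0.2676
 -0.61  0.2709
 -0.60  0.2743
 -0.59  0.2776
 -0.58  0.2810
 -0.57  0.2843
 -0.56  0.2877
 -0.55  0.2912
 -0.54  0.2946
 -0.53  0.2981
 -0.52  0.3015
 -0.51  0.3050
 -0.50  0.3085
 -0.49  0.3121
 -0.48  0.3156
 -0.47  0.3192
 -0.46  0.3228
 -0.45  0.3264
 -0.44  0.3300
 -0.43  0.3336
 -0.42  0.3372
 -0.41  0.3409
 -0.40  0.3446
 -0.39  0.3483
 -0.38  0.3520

σ√T = 0.17·√2 = 0.2404
d₁ = [ln(244/248) + (0.072 + ½·0.17²)·2] / (σ√T) = (-0.0163 + 0.1729) / 0.2404 = 0.6515 which rounds to 0.65
d₂ = 0.6515 − 0.2404 = 0.4111 which rounds to 0.41
exp(−rT) = exp(−0.072·2) = 0.8659
N(−d₂) = N(-0.41) = 0.3409;  N(−d₁) = N(-0.65) = 0.2578
P = 248·0.8659·0.3409 − 244·0.2578 = 73.2060 − 62.9032 = 10.3028

$10.30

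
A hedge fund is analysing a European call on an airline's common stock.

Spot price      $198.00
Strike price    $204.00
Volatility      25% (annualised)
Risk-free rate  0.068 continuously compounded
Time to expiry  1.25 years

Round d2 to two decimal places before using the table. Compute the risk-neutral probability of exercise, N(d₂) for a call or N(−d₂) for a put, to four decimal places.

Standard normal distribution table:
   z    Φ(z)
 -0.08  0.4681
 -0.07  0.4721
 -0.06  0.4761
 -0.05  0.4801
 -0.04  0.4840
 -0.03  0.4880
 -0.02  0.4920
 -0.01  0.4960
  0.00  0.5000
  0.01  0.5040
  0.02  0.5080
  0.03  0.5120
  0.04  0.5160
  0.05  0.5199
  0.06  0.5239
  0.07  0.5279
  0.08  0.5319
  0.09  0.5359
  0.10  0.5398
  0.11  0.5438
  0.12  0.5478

σ√T = 0.25 × 1.1180 = 0.2795
ln(S/K) + (r + σ²/2)T = ln(198/204) + (0.068 + 0.25²/2)·1.25 = -0.0299 + 0.1241 = 0.0942
d₁ = 0.0942 / 0.2795 = 0.3371 → 0.34
d₂ = d₁ − σ√T = 0.3371 − 0.2795 = 0.0575 → 0.06
Pr(exercise) under Q = N(d₂) = 0.5239

0.5239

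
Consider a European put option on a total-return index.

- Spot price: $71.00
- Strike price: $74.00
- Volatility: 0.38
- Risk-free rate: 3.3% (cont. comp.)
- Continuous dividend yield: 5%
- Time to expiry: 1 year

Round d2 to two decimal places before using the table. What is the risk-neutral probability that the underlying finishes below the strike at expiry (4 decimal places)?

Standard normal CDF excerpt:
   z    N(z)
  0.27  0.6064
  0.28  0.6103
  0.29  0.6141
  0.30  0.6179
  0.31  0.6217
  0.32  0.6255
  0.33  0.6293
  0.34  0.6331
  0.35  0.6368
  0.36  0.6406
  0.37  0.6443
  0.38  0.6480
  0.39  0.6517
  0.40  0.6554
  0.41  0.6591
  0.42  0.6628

σ√T = 0.38 × 1.0000 = 0.3800
ln(S/K) + (r − q + σ²/2)T = ln(71/74) + (0.033 − 0.05 + 0.38²/2)·1 = -0.0414 + 0.0552 = 0.0138
d₁ = 0.0138 / 0.3800 = 0.0364 ⇒ 0.04
d₂ = d₁ − σ√T = 0.0364 − 0.3800 = -0.3436 ⇒ -0.34
Pr(exercise) under Q = N(−d₂) = N(0.34) = 0.6331

0.6331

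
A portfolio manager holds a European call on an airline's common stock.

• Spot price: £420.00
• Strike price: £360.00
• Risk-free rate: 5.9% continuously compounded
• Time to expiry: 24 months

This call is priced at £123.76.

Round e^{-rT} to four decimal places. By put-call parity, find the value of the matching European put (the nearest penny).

£23.69

e^(−rT) = e^(−0.059·2) = 0.8887
Put-call parity: C − P = S − K·e^(−rT) = 420 − 360·0.8887 = 420 − 319.9320 = 100.0680
P = C − (C − P) = 123.76 − (100.0680) = 23.6920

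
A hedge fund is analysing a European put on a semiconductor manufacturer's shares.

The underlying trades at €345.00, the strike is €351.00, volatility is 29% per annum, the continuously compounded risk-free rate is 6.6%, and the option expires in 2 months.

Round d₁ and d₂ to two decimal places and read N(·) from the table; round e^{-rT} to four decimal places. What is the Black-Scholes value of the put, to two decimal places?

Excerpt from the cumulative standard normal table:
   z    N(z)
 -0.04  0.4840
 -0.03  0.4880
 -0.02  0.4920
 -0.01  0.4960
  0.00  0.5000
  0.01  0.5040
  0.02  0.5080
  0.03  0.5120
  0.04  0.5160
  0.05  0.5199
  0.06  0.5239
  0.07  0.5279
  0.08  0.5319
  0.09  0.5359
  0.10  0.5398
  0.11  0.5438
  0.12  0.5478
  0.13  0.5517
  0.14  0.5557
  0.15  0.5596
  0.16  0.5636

€17.67

T = 0.1667;  σ√T = 0.1184
d₁ = [ln(345/351) + (0.066 + ½·0.29²)·0.1667] / (σ√T) = (-0.0172 + 0.0180) / 0.1184 = 0.0065 → 0.01
d₂ = 0.0065 − 0.1184 = -0.1119 → -0.11
exp(−rT) = exp(−0.066·0.1667) = 0.9891
P = 351·0.9891·N(0.11) − 345·N(-0.01) = 351·0.9891·0.5438 − 345·0.4960 = 188.7933 − 171.1200 = 17.6733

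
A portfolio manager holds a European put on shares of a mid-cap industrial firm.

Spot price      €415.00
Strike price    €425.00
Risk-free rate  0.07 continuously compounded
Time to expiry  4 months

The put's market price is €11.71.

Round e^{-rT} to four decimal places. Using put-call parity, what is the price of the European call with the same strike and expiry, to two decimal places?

€11.53

exp(−rT) = exp(−0.07·0.3333) = 0.9769
Put-call parity: C − P = S − K·e^(−rT) = 415 − 425·0.9769 = 415 − 415.1825 = -0.1825
C = P + (C − P) = 11.71 + (-0.1825) = 11.5275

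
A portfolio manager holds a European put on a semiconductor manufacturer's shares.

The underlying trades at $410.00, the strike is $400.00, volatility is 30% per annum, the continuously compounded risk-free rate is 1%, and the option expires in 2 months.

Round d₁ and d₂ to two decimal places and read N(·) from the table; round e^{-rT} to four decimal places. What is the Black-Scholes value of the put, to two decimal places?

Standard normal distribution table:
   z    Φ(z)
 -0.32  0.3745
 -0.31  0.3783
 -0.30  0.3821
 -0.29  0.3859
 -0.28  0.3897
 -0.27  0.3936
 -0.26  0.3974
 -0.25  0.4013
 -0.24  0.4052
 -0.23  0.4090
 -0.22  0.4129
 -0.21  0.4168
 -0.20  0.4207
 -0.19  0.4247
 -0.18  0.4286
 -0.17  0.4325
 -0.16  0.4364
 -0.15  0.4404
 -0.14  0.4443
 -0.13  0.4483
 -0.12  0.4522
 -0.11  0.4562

σ√T = 0.3 × 0.4082 = 0.1225
d₁ = [ln(410/400) + (0.01 + ½·0.3²)·0.1667] / (σ√T) = (0.0247 + 0.0092) / 0.1225 = 0.2765 → 0.28
d₂ = 0.2765 − 0.1225 = 0.1540 → 0.15
exp(−rT) = exp(−0.01·0.1667) = 0.9983
P = 400·0.9983·N(-0.15) − 410·N(-0.28) = 400·0.9983·0.4404 − 410·0.3897 = 175.8605 − 159.7770 = 16.0835

$16.08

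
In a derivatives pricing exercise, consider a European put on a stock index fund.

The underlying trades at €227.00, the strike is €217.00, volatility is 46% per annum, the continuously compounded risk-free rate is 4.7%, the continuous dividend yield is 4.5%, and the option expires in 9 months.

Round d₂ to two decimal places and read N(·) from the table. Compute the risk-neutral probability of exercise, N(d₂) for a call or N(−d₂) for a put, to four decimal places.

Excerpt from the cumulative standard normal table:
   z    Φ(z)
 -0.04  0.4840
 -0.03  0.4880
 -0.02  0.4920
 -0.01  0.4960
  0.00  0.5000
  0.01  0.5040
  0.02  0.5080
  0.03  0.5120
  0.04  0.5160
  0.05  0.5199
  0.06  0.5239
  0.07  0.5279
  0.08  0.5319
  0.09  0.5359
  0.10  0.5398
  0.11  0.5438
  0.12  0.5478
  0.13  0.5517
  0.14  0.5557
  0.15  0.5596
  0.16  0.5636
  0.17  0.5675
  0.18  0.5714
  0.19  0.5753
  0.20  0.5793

0.5319

T = 0.75;  σ√T = 0.3984
ln(S/K) + (r − q + σ²/2)T = ln(227/217) + (0.047 − 0.045 + 0.46²/2)·0.75 = 0.0451 + 0.0809 = 0.1259
d₁ = 0.1259 / 0.3984 = 0.3160 ⇒ 0.32
d₂ = d₁ − σ√T = 0.3160 − 0.3984 = -0.0823 ⇒ -0.08
Risk-neutral Pr[S_T < K] = N(−d₂) = N(0.08) = 0.5319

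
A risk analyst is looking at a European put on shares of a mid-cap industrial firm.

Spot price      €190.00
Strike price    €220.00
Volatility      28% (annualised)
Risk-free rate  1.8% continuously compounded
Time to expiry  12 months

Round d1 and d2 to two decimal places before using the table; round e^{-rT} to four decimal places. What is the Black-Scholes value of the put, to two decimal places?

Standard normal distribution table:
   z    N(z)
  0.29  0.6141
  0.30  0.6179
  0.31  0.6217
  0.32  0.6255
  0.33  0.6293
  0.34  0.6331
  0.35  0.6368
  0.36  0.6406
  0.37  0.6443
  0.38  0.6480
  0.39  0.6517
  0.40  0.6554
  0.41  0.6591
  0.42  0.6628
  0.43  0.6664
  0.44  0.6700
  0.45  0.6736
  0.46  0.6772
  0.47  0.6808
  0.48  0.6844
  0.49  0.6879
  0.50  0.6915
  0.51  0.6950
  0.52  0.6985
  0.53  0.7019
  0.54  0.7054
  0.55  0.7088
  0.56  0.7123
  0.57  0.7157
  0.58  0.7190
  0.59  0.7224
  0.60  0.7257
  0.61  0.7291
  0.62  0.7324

σ√T = 0.28 × 1.0000 = 0.2800
ln(S/K) + (r + σ²/2)T = ln(190/220) + (0.018 + 0.28²/2)·1 = -0.1466 + 0.0572 = -0.0894
d₁ = -0.0894 / 0.2800 = -0.3193 ⇒ -0.32
d₂ = d₁ − σ√T = -0.3193 − 0.2800 = -0.5993 ⇒ -0.60
exp(−rT) = exp(−0.018·1) = 0.9822
N(−d₂) = N(0.60) = 0.7257;  N(−d₁) = N(0.32) = 0.6255
P = 220·0.9822·0.7257 − 190·0.6255 = 156.8122 − 118.8450 = 37.9672

€37.97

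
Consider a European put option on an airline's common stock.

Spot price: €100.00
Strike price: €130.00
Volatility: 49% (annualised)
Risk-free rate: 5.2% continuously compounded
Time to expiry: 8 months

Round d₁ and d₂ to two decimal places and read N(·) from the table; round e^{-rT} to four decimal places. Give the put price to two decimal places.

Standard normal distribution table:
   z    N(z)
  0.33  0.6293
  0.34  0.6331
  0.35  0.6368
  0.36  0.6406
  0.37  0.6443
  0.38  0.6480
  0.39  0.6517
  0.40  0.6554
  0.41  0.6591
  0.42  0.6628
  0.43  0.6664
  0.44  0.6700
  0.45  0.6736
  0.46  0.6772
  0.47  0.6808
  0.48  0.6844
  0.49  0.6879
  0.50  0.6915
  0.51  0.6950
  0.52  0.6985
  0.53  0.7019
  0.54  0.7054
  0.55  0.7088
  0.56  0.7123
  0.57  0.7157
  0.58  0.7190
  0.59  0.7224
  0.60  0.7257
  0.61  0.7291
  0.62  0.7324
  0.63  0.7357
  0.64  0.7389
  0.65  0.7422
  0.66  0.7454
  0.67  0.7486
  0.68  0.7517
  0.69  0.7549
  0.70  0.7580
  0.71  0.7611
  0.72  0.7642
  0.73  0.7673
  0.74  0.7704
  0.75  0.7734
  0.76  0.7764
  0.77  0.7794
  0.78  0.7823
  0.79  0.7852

€33.44

T = 0.6667;  σ√T = 0.4001
ln(S/K) + (r + σ²/2)T = ln(100/130) + (0.052 + 0.49²/2)·0.6667 = -0.2624 + 0.1147 = -0.1477
d₁ = -0.1477 / 0.4001 = -0.3691 → -0.37
d₂ = d₁ − σ√T = -0.3691 − 0.4001 = -0.7692 → -0.77
e^(−rT) = e^(−0.052·0.6667) = 0.9659
P = 130·0.9659·N(0.77) − 100·N(0.37) = 130·0.9659·0.7794 − 100·0.6443 = 97.8669 − 64.4300 = 33.4369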